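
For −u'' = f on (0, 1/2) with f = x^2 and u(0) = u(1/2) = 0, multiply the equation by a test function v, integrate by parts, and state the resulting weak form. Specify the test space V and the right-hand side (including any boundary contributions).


V = H^1_0(0, 1/2) (so v(0) = v(1/2) = 0); weak form: ∫_0^1/2 u'v' dx = ∫_0^1/2 (x^2) v dx for all v ∈ V.

Multiply both sides by a test function v and integrate from 0 to 1/2:
  ∫_0^1/2 −u''(x) v(x) dx = ∫_0^1/2 f(x) v(x) dx.
Integrate the LHS by parts once:
  ∫_0^1/2 −u'' v dx = −[u'(x) v(x)]_0^1/2 + ∫_0^1/2 u'(x) v'(x) dx.
Thus ∫_0^1/2 u'(x) v'(x) dx = ∫_0^1/2 f(x) v(x) dx + [u'(x) v(x)]_0^1/2.
Choose V so that boundary terms are either known or forced to vanish.
u is Dirichlet: u(0) = u(1/2) = 0. Let V = H^1_0(0, 1/2); then v(0) = v(1/2) = 0, and [u' v]_0^1/2 = 0.
Weak formulation: find u (satisfying any essential BC) such that ∫_0^1/2 u'(x) v'(x) dx = ∫_0^1/2 f v dx for all v ∈ V.
Substituting f(x) = x^2, the right-hand side is ∫_0^1/2 (x^2) v dx.


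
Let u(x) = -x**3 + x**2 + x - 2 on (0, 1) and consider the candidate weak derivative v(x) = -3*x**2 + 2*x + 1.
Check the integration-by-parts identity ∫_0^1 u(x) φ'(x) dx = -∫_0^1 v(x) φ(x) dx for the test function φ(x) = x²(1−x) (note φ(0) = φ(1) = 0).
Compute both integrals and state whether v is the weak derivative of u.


LHS = -1/12, RHS = -1/12. Yes, v = u' weakly.

u(x) = -x**3 + x**2 + x - 2, classical derivative u'(x) = -3*x**2 + 2*x + 1.
φ(x) = x²(1−x), so φ'(x) = x*(2 - 3*x).
Note φ(0) = φ(1) = 0, so the boundary term u·φ vanishes.
LHS = ∫_0^1 u(x) φ'(x) dx = ∫_0^1 (3*x^5 - 5*x^4 - x^3 + 8*x^2 - 4*x) dx. Term by term:
  ∫_0^1 3*x^5 dx = 1/2;  ∫_0^1 -5*x^4 dx = -1;  ∫_0^1 -x^3 dx = -1/4;
  ∫_0^1 8*x^2 dx = 8/3;  ∫_0^1 -4*x dx = -2.
Sum: 1/2 − 1 − 1/4 + 8/3 − 2 = -1/12.
So LHS = -1/12.
∫_0^1 v(x) φ(x) dx = ∫_0^1 (3*x^5 - 5*x^4 + x^3 + x^2) dx. Term by term:
  ∫_0^1 3*x^5 dx = 1/2;  ∫_0^1 -5*x^4 dx = -1;  ∫_0^1 x^3 dx = 1/4;
  ∫_0^1 x^2 dx = 1/3.
Sum: 1/2 − 1 + 1/4 + 1/3 = 1/12.
So RHS = -∫_0^1 v(x) φ(x) dx = -1/12.
LHS = RHS, so the identity holds for this test φ.
Moreover u is smooth here and v(x) = u'(x) = -3*x**2 + 2*x + 1 pointwise, so the identity holds for every test function. Hence v is the weak derivative of u.


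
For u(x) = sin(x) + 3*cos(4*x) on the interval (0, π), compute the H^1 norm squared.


||u||_{H^1(0,π)}^2 = -68/5 + 155*π/2

u'(x) = -12*sin(4*x) + cos(x).
Expand u² and (u')² and integrate term by term on (0, π), using: for integers n ≥ 1, ∫_0^π sin²(nx) dx = ∫_0^π cos²(nx) dx = π/2; for n ≠ n', ∫_0^π sin(nx)sin(n'x) dx = ∫_0^π cos(nx)cos(n'x) dx = 0; and by product-to-sum, ∫_0^π sin(nx)cos(n'x) dx = ½∫_0^π [sin((n+n')x) + sin((n−n')x)] dx, which is 0 when n+n' is even and 2n/(n²−n'²) when n+n' is odd (it need not vanish on (0, π)).
  u² squared terms: (3)²·∫cos(4x)² dx = 9·π/2 = 9*π/2;  (1)²·∫sin(x)² dx = 1·π/2 = π/2.
  u² cross terms: 2·(3)·(1)·∫cos(4x)·sin(x) dx = 6·(-2/15) = -4/5.
  So ∫_0^π u² dx = 9*π/2 + π/2 − 4/5 = -4/5 + 5*π.
  (u')² squared terms: (-12)²·∫sin(4x)² dx = 144·π/2 = 72*π;  (1)²·∫cos(x)² dx = 1·π/2 = π/2.
  (u')² cross terms: 2·(-12)·(1)·∫sin(4x)·cos(x) dx = -24·(8/15) = -64/5.
  So ∫_0^π (u')² dx = 72*π + π/2 − 64/5 = -64/5 + 145*π/2.
||u||_{H^1}^2 = (-4/5 + 5*π) + (-64/5 + 145*π/2) = -68/5 + 155*π/2.


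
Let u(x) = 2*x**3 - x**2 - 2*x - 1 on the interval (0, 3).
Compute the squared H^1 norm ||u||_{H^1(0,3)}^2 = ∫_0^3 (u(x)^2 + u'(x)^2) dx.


||u||_{H^1}^2 = 57054/35

The H^1 norm (squared) on an interval (0, L) is
  ||u||_{H^1}^2 = ∫_0^L u(x)^2 dx + ∫_0^L u'(x)^2 dx.
Compute u'(x) = 6*x**2 - 2*x - 2.
Then u(x)^2 = 4*x**6 - 4*x**5 - 7*x**4 + 6*x**2 + 4*x + 1 and u'(x)^2 = 36*x**4 - 24*x**3 - 20*x**2 + 8*x + 4.
Integrate each monomial from 0 to 3 using ∫_0^3 c·x^n dx = c·3^(n+1)/(n+1):
  ∫_0^3 u(x)^2 dx = ∫_0^3 (4*x^6 - 4*x^5 - 7*x^4 + 6*x^2 + 4*x + 1) dx. Term by term:
    ∫_0^3 4*x^6 dx = 8748/7;  ∫_0^3 -4*x^5 dx = -486;  ∫_0^3 -7*x^4 dx = -1701/5;
    ∫_0^3 6*x^2 dx = 54;  ∫_0^3 4*x dx = 18;  ∫_0^3 1 dx = 3.
  Sum: 8748/7 − 486 − 1701/5 + 54 + 18 + 3 = 17448/35.
  ∫_0^3 u'(x)^2 dx = ∫_0^3 (36*x^4 - 24*x^3 - 20*x^2 + 8*x + 4) dx. Term by term:
    ∫_0^3 36*x^4 dx = 8748/5;  ∫_0^3 -24*x^3 dx = -486;  ∫_0^3 -20*x^2 dx = -180;
    ∫_0^3 8*x dx = 36;  ∫_0^3 4 dx = 12.
  Sum: 8748/5 − 486 − 180 + 36 + 12 = 5658/5.
Adding: ||u||_{H^1}^2 = 17448/35 + 5658/5 = 57054/35.


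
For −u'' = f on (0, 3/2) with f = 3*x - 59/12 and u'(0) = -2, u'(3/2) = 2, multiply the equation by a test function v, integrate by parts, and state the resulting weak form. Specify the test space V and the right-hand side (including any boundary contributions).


V = H^1(0, 3/2) (v unrestricted at boundary; u is determined up to an additive constant); weak form: ∫_0^3/2 u'v' dx = ∫_0^3/2 (3*x - 59/12) v dx + 2·v(3/2) + 2·v(0) for all v ∈ V.

Multiply both sides by a test function v and integrate from 0 to 3/2:
  ∫_0^3/2 −u''(x) v(x) dx = ∫_0^3/2 f(x) v(x) dx.
Integrate the LHS by parts once:
  ∫_0^3/2 −u'' v dx = −[u'(x) v(x)]_0^3/2 + ∫_0^3/2 u'(x) v'(x) dx.
Thus ∫_0^3/2 u'(x) v'(x) dx = ∫_0^3/2 f(x) v(x) dx + [u'(x) v(x)]_0^3/2.
Choose V so that boundary terms are either known or forced to vanish.
u has inhomogeneous Neumann u'(0) = -2, u'(3/2) = 2. [u' v]_0^3/2 = (2)·v(3/2) − (-2)·v(0) = 2·v(3/2) + 2·v(0). Take V = H^1(0, 3/2); boundary term becomes part of RHS.
Weak formulation: find u (satisfying any essential BC) such that ∫_0^3/2 u'(x) v'(x) dx = ∫_0^3/2 f v dx + 2·v(3/2) + 2·v(0) for all v ∈ V (Neumann data are natural BCs: they enter the RHS as boundary terms).
Substituting f(x) = 3*x - 59/12, the right-hand side is ∫_0^3/2 (3*x - 59/12) v dx + 2·v(3/2) + 2·v(0).
Compatibility check (pure Neumann): taking v ≡ 1 ∈ V gives 0 = ∫_0^3/2 f dx + (2) − (-2), i.e. ∫_0^3/2 f dx must equal u'(0) − u'(3/2) = -4. Indeed ∫_0^3/2 (3*x - 59/12) dx = -4, so the data are compatible. The solution is then unique only up to an additive constant (fix it e.g. by requiring ∫_0^3/2 u dx = 0).


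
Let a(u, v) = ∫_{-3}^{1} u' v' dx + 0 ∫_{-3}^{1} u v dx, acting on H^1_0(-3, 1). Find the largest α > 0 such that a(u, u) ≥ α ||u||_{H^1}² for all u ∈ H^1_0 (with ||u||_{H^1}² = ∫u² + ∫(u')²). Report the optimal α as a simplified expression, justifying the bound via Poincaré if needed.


α = π^2/(π^2 + 16)

Coercivity of a(·,·) on H^1_0(-3, 1) means a(u, u) ≥ α ||u||_{H^1}² for every u ∈ H^1_0.
The interval has length L = 4, and Poincaré/coercivity depend only on L. Here a(u, u) = ∫(u')² + (0)·∫u².
Here c = 0, so a(u,u) = ∫(u')² alone. The condition a(u,u) ≥ α||u||_{H^1}² reads (1−α)∫(u')² ≥ (α−c)∫u². Any admissible α is ≤ 1 (rapidly oscillating u have ∫u²/∫(u')² → 0), and α = 1 would force 0 ≥ (1−c)∫u², impossible since c < 1; so 1−α > 0. By the sharp Poincaré inequality on H^1_0 of an interval of length L, ∫(u')² ≥ (π/L)²∫u² with equality for the first sine mode sin(π(x−x₀)/L) (x₀ the left endpoint), so the inequality holds for all u iff (1−α)(π/L)² ≥ α − c, i.e. α ≤ ((π/L)² + c)/((π/L)² + 1) = (1 + c(L/π)²)/(1 + (L/π)²). (Direct route, valid since c ≤ 0: Poincaré gives c∫u² ≥ c(L/π)²∫(u')², so a(u,u) ≥ (1 + c(L/π)²)∫(u')², while ||u||_{H^1}² ≤ (1 + (L/π)²)∫(u')²; dividing yields the same α.) With (π/L)² = π^2/16 and c = 0, the largest admissible constant is α = ((π/L)² + c)/((π/L)² + 1).
Simplifying, α = π^2/(π^2 + 16).


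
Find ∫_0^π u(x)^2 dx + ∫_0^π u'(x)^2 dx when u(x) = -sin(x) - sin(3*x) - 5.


||u||_{H^1(0,π)}^2 = 80/3 + 31*π

u'(x) = -cos(x) - 3*cos(3*x).
Expand u² and (u')² and integrate term by term on (0, π), using: for integers n ≥ 1, ∫_0^π sin²(nx) dx = ∫_0^π cos²(nx) dx = π/2; for n ≠ n', ∫_0^π sin(nx)sin(n'x) dx = ∫_0^π cos(nx)cos(n'x) dx = 0; and by product-to-sum, ∫_0^π sin(nx)cos(n'x) dx = ½∫_0^π [sin((n+n')x) + sin((n−n')x)] dx, which is 0 when n+n' is even and 2n/(n²−n'²) when n+n' is odd (it need not vanish on (0, π)). For the constant mode: ∫_0^π 1 dx = π, ∫_0^π cos(nx) dx = 0, ∫_0^π sin(nx) dx = (1−(−1)^n)/n.
  u² squared terms: (-5)²·∫1 dx = 25·π = 25*π;  (-1)²·∫sin(x)² dx = 1·π/2 = π/2;  (-1)²·∫sin(3x)² dx = 1·π/2 = π/2.
  u² cross terms: 2·(-5)·(-1)·∫1·sin(x) dx = 10·(2) = 20;  2·(-5)·(-1)·∫1·sin(3x) dx = 10·(2/3) = 20/3;  2·(-1)·(-1)·∫sin(x)·sin(3x) dx = 2·(0) = 0.
  So ∫_0^π u² dx = 25*π + π/2 + π/2 + 20 + 20/3 + 0 = 80/3 + 26*π.
  (u')² squared terms: (-1)²·∫cos(x)² dx = 1·π/2 = π/2;  (-3)²·∫cos(3x)² dx = 9·π/2 = 9*π/2.
  (u')² cross terms: 2·(-1)·(-3)·∫cos(x)·cos(3x) dx = 6·(0) = 0.
  So ∫_0^π (u')² dx = π/2 + 9*π/2 + 0 = 5*π.
||u||_{H^1}^2 = (80/3 + 26*π) + (5*π) = 80/3 + 31*π.


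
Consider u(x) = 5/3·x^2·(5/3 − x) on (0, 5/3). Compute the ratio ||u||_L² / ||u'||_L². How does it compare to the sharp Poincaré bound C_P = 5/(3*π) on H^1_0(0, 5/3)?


||u||_L² / ||u'||_L² = 5*sqrt(14)/42 < C_P = 5/(3*π).

u(x) = 5/3·x^2·(5/3 − x), so u'(x) = 5*x*(10 - 9*x)/9.
u(x) = 5/3·x^2·(5/3 − x) vanishes at x = 0 and x = 5/3, so u ∈ H^1_0(0, 5/3). Differentiate via the product rule and integrate the resulting polynomials term by term.
  ∫_0^5/3 u² dx = ∫_0^5/3 (25*x^6/9 - 250*x^5/27 + 625*x^4/81) dx. Term by term:
    ∫_0^5/3 25*x^6/9 dx = 1953125/137781;  ∫_0^5/3 -250*x^5/27 dx = -1953125/59049;  ∫_0^5/3 625*x^4/81 dx = 390625/19683.
  Sum: 1953125/137781 − 1953125/59049 + 390625/19683 = 390625/413343.
  ∫_0^5/3 (u')² dx = ∫_0^5/3 (25*x^4 - 500*x^3/9 + 2500*x^2/81) dx. Term by term:
    ∫_0^5/3 25*x^4 dx = 15625/243;  ∫_0^5/3 -500*x^3/9 dx = -78125/729;  ∫_0^5/3 2500*x^2/81 dx = 312500/6561.
  Sum: 15625/243 − 78125/729 + 312500/6561 = 31250/6561.
∫_0^5/3 u² dx = 390625/413343, so ||u||_L² = 625*sqrt(7)/1701.
∫_0^5/3 (u')² dx = 31250/6561, so ||u'||_L² = 125*sqrt(2)/81.
Ratio ||u||_L² / ||u'||_L² = 5*sqrt(14)/42.
Sharp Poincaré constant on H^1_0(0, 5/3) is C_P = L/π = 5/(3*π), achieved by sin(3*π/5·x).
A polynomial bump cannot attain the sharp Poincaré constant (only the first sine eigenfunction does), so the ratio is strictly less than C_P, consistent with ||u||_L² ≤ C_P ||u'||_L².


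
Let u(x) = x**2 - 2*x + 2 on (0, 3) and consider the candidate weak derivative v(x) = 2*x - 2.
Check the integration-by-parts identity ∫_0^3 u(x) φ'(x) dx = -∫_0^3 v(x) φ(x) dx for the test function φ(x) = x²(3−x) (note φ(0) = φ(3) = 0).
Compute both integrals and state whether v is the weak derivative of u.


LHS = -54/5, RHS = -54/5. Yes, v = u' weakly.

u(x) = x**2 - 2*x + 2, classical derivative u'(x) = 2*x - 2.
φ(x) = x²(3−x), so φ'(x) = 3*x*(2 - x).
Note φ(0) = φ(3) = 0, so the boundary term u·φ vanishes.
LHS = ∫_0^3 u(x) φ'(x) dx = ∫_0^3 (-3*x^4 + 12*x^3 - 18*x^2 + 12*x) dx. Term by term:
  ∫_0^3 -3*x^4 dx = -729/5;  ∫_0^3 12*x^3 dx = 243;  ∫_0^3 -18*x^2 dx = -162;
  ∫_0^3 12*x dx = 54.
Sum: -729/5 + 243 − 162 + 54 = -54/5.
So LHS = -54/5.
∫_0^3 v(x) φ(x) dx = ∫_0^3 (-2*x^4 + 8*x^3 - 6*x^2) dx. Term by term:
  ∫_0^3 -2*x^4 dx = -486/5;  ∫_0^3 8*x^3 dx = 162;  ∫_0^3 -6*x^2 dx = -54.
Sum: -486/5 + 162 − 54 = 54/5.
So RHS = -∫_0^3 v(x) φ(x) dx = -54/5.
LHS = RHS, so the identity holds for this test φ.
Moreover u is smooth here and v(x) = u'(x) = 2*x - 2 pointwise, so the identity holds for every test function. Hence v is the weak derivative of u.


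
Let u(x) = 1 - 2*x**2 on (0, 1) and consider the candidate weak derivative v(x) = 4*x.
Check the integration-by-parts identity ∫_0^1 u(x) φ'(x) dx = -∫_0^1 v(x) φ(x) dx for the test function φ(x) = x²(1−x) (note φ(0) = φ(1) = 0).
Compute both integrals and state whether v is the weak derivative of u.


LHS = 1/5, RHS = -1/5. No, v is not the weak derivative of u.

u(x) = 1 - 2*x**2, classical derivative u'(x) = -4*x.
φ(x) = x²(1−x), so φ'(x) = x*(2 - 3*x).
Note φ(0) = φ(1) = 0, so the boundary term u·φ vanishes.
LHS = ∫_0^1 u(x) φ'(x) dx = ∫_0^1 (6*x^4 - 4*x^3 - 3*x^2 + 2*x) dx. Term by term:
  ∫_0^1 6*x^4 dx = 6/5;  ∫_0^1 -4*x^3 dx = -1;  ∫_0^1 -3*x^2 dx = -1;
  ∫_0^1 2*x dx = 1.
Sum: 6/5 − 1 − 1 + 1 = 1/5.
So LHS = 1/5.
∫_0^1 v(x) φ(x) dx = ∫_0^1 (-4*x^4 + 4*x^3) dx. Term by term:
  ∫_0^1 -4*x^4 dx = -4/5;  ∫_0^1 4*x^3 dx = 1.
Sum: -4/5 + 1 = 1/5.
So RHS = -∫_0^1 v(x) φ(x) dx = -1/5.
LHS − RHS = 2/5 ≠ 0, so the identity fails.
(For a valid weak derivative the identity must hold for EVERY test function, in particular this one. The failure shows v is NOT the weak derivative of u.)
Correct weak derivative would be u'(x) = -4*x.


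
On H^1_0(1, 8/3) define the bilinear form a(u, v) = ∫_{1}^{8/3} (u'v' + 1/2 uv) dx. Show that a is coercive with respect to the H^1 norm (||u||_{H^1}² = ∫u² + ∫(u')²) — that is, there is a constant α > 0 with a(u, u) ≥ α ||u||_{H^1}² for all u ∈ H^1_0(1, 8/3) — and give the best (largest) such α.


α = (25 + 18*π^2)/(2*(25 + 9*π^2))

Coercivity of a(·,·) on H^1_0(1, 8/3) means a(u, u) ≥ α ||u||_{H^1}² for every u ∈ H^1_0.
The interval has length L = 5/3, and Poincaré/coercivity depend only on L. Here a(u, u) = ∫(u')² + (1/2)·∫u².
Here 0 < c = 1/2 < 1. The condition a(u,u) ≥ α||u||_{H^1}² reads (1−α)∫(u')² ≥ (α−c)∫u². Any admissible α is ≤ 1 (rapidly oscillating u have ∫u²/∫(u')² → 0), and α = 1 would force 0 ≥ (1−c)∫u², impossible since c < 1; so 1−α > 0. By the sharp Poincaré inequality on H^1_0 of an interval of length L, ∫(u')² ≥ (π/L)²∫u² with equality for the first sine mode sin(π(x−x₀)/L) (x₀ the left endpoint), so the inequality holds for all u iff (1−α)(π/L)² ≥ α − c, i.e. α ≤ ((π/L)² + c)/((π/L)² + 1) = (1 + c(L/π)²)/(1 + (L/π)²). With (π/L)² = 9*π^2/25 and c = 1/2, the largest admissible constant is α = ((π/L)² + c)/((π/L)² + 1).
Simplifying, α = (25 + 18*π^2)/(2*(25 + 9*π^2)).


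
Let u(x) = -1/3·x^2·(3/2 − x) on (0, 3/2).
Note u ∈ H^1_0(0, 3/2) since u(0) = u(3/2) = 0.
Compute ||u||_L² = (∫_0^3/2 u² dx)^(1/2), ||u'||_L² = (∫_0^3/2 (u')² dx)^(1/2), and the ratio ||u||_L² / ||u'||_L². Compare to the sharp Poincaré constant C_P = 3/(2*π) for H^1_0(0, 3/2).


||u||_L² / ||u'||_L² = 3*sqrt(14)/28 < C_P = 3/(2*π).

u(x) = -1/3·x^2·(3/2 − x), so u'(x) = x*(x - 1).
u(x) = -1/3·x^2·(3/2 − x) vanishes at x = 0 and x = 3/2, so u ∈ H^1_0(0, 3/2). Differentiate via the product rule and integrate the resulting polynomials term by term.
  ∫_0^3/2 u² dx = ∫_0^3/2 (x^6/9 - x^5/3 + x^4/4) dx. Term by term:
    ∫_0^3/2 x^6/9 dx = 243/896;  ∫_0^3/2 -x^5/3 dx = -81/128;  ∫_0^3/2 x^4/4 dx = 243/640.
  Sum: 243/896 − 81/128 + 243/640 = 81/4480.
  ∫_0^3/2 (u')² dx = ∫_0^3/2 (x^4 - 2*x^3 + x^2) dx. Term by term:
    ∫_0^3/2 x^4 dx = 243/160;  ∫_0^3/2 -2*x^3 dx = -81/32;  ∫_0^3/2 x^2 dx = 9/8.
  Sum: 243/160 − 81/32 + 9/8 = 9/80.
∫_0^3/2 u² dx = 81/4480, so ||u||_L² = 9*sqrt(70)/560.
∫_0^3/2 (u')² dx = 9/80, so ||u'||_L² = 3*sqrt(5)/20.
Ratio ||u||_L² / ||u'||_L² = 3*sqrt(14)/28.
Sharp Poincaré constant on H^1_0(0, 3/2) is C_P = L/π = 3/(2*π), achieved by sin(2*π/3·x).
A polynomial bump cannot attain the sharp Poincaré constant (only the first sine eigenfunction does), so the ratio is strictly less than C_P, consistent with ||u||_L² ≤ C_P ||u'||_L².


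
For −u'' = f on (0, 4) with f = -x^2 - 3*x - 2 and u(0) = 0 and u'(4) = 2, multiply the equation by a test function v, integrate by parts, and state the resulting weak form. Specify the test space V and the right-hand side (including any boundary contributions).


V = {v ∈ H^1(0, 4) : v(0) = 0} (test functions vanish at x = 0 where u is specified); weak form: ∫_0^4 u'v' dx = ∫_0^4 (-x^2 - 3*x - 2) v dx + 2·v(4) for all v ∈ V.

Multiply both sides by a test function v and integrate from 0 to 4:
  ∫_0^4 −u''(x) v(x) dx = ∫_0^4 f(x) v(x) dx.
Integrate the LHS by parts once:
  ∫_0^4 −u'' v dx = −[u'(x) v(x)]_0^4 + ∫_0^4 u'(x) v'(x) dx.
Thus ∫_0^4 u'(x) v'(x) dx = ∫_0^4 f(x) v(x) dx + [u'(x) v(x)]_0^4.
Choose V so that boundary terms are either known or forced to vanish.
Mixed BC: u(0) = 0 (Dirichlet) and u'(4) = 2 (Neumann). Define V = {v ∈ H^1(0, 4) : v(0) = 0}. Then [u' v]_0^4 = u'(4)·v(4) − u'(0)·0 = 2·v(4).
Weak formulation: find u (satisfying any essential BC) such that ∫_0^4 u'(x) v'(x) dx = ∫_0^4 f v dx + 2·v(4) for all v ∈ V (Dirichlet at 0 absorbed into V; Neumann datum at x = 4 contributes the boundary term).
Substituting f(x) = -x^2 - 3*x - 2, the right-hand side is ∫_0^4 (-x^2 - 3*x - 2) v dx + 2·v(4).


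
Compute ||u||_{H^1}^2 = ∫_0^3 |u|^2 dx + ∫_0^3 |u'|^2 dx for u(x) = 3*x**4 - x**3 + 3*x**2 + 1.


||u||_{H^1}^2 = 8958237/140

The H^1 norm (squared) on an interval (0, L) is
  ||u||_{H^1}^2 = ∫_0^L u(x)^2 dx + ∫_0^L u'(x)^2 dx.
Compute u'(x) = 12*x**3 - 3*x**2 + 6*x.
Then u(x)^2 = 9*x**8 - 6*x**7 + 19*x**6 - 6*x**5 + 15*x**4 - 2*x**3 + 6*x**2 + 1 and u'(x)^2 = 144*x**6 - 72*x**5 + 153*x**4 - 36*x**3 + 36*x**2.
Integrate each monomial from 0 to 3 using ∫_0^3 c·x^n dx = c·3^(n+1)/(n+1):
  ∫_0^3 u(x)^2 dx = ∫_0^3 (9*x^8 - 6*x^7 + 19*x^6 - 6*x^5 + 15*x^4 - 2*x^3 + 6*x^2 + 1) dx. Term by term:
    ∫_0^3 9*x^8 dx = 19683;  ∫_0^3 -6*x^7 dx = -19683/4;  ∫_0^3 19*x^6 dx = 41553/7;
    ∫_0^3 -6*x^5 dx = -729;  ∫_0^3 15*x^4 dx = 729;  ∫_0^3 -2*x^3 dx = -81/2;
    ∫_0^3 6*x^2 dx = 54;  ∫_0^3 1 dx = 3.
  Sum: 19683 − 19683/4 + 41553/7 − 729 + 729 − 81/2 + 54 + 3 = 580017/28.
  ∫_0^3 u'(x)^2 dx = ∫_0^3 (144*x^6 - 72*x^5 + 153*x^4 - 36*x^3 + 36*x^2) dx. Term by term:
    ∫_0^3 144*x^6 dx = 314928/7;  ∫_0^3 -72*x^5 dx = -8748;  ∫_0^3 153*x^4 dx = 37179/5;
    ∫_0^3 -36*x^3 dx = -729;  ∫_0^3 36*x^2 dx = 324.
  Sum: 314928/7 − 8748 + 37179/5 − 729 + 324 = 1514538/35.
Adding: ||u||_{H^1}^2 = 580017/28 + 1514538/35 = 8958237/140.


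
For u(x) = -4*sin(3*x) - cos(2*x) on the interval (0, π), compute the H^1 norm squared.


||u||_{H^1(0,π)}^2 = 48 + 165*π/2

u'(x) = 2*sin(2*x) - 12*cos(3*x).
Expand u² and (u')² and integrate term by term on (0, π), using: for integers n ≥ 1, ∫_0^π sin²(nx) dx = ∫_0^π cos²(nx) dx = π/2; for n ≠ n', ∫_0^π sin(nx)sin(n'x) dx = ∫_0^π cos(nx)cos(n'x) dx = 0; and by product-to-sum, ∫_0^π sin(nx)cos(n'x) dx = ½∫_0^π [sin((n+n')x) + sin((n−n')x)] dx, which is 0 when n+n' is even and 2n/(n²−n'²) when n+n' is odd (it need not vanish on (0, π)).
  u² squared terms: (-1)²·∫cos(2x)² dx = 1·π/2 = π/2;  (-4)²·∫sin(3x)² dx = 16·π/2 = 8*π.
  u² cross terms: 2·(-1)·(-4)·∫cos(2x)·sin(3x) dx = 8·(6/5) = 48/5.
  So ∫_0^π u² dx = π/2 + 8*π + 48/5 = 48/5 + 17*π/2.
  (u')² squared terms: (-12)²·∫cos(3x)² dx = 144·π/2 = 72*π;  (2)²·∫sin(2x)² dx = 4·π/2 = 2*π.
  (u')² cross terms: 2·(-12)·(2)·∫cos(3x)·sin(2x) dx = -48·(-4/5) = 192/5.
  So ∫_0^π (u')² dx = 72*π + 2*π + 192/5 = 192/5 + 74*π.
||u||_{H^1}^2 = (48/5 + 17*π/2) + (192/5 + 74*π) = 48 + 165*π/2.


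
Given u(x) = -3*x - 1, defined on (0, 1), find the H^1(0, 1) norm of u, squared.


||u||_{H^1}^2 = 16

The H^1 norm (squared) on an interval (0, L) is
  ||u||_{H^1}^2 = ∫_0^L u(x)^2 dx + ∫_0^L u'(x)^2 dx.
Compute u'(x) = -3.
Then u(x)^2 = 9*x**2 + 6*x + 1 and u'(x)^2 = 9.
Integrate each monomial from 0 to 1 using ∫_0^1 c·x^n dx = c·1^(n+1)/(n+1):
  ∫_0^1 u(x)^2 dx = ∫_0^1 (9*x^2 + 6*x + 1) dx. Term by term:
    ∫_0^1 9*x^2 dx = 3;  ∫_0^1 6*x dx = 3;  ∫_0^1 1 dx = 1.
  Sum: 3 + 3 + 1 = 7.
  ∫_0^1 u'(x)^2 dx = ∫_0^1 (9) dx. Term by term:
    ∫_0^1 9 dx = 9.
Adding: ||u||_{H^1}^2 = 7 + 9 = 16.


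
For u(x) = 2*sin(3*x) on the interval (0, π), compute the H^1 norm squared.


||u||_{H^1(0,π)}^2 = 20*π

u'(x) = 6*cos(3*x).
Expand u² and (u')² and integrate term by term on (0, π), using: for integers n ≥ 1, ∫_0^π sin²(nx) dx = ∫_0^π cos²(nx) dx = π/2; for n ≠ n', ∫_0^π sin(nx)sin(n'x) dx = ∫_0^π cos(nx)cos(n'x) dx = 0; and by product-to-sum, ∫_0^π sin(nx)cos(n'x) dx = ½∫_0^π [sin((n+n')x) + sin((n−n')x)] dx, which is 0 when n+n' is even and 2n/(n²−n'²) when n+n' is odd (it need not vanish on (0, π)).
  u² squared terms: (2)²·∫sin(3x)² dx = 4·π/2 = 2*π.
  So ∫_0^π u² dx = 2*π.
  (u')² squared terms: (6)²·∫cos(3x)² dx = 36·π/2 = 18*π.
  So ∫_0^π (u')² dx = 18*π.
||u||_{H^1}^2 = (2*π) + (18*π) = 20*π.


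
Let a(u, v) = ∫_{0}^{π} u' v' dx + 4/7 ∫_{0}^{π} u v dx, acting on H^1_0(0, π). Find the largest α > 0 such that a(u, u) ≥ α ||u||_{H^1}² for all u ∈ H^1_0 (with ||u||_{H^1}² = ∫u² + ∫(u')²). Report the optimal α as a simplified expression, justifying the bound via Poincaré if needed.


α = 11/14

Coercivity of a(·,·) on H^1_0(0, π) means a(u, u) ≥ α ||u||_{H^1}² for every u ∈ H^1_0.
The interval has length L = π, and Poincaré/coercivity depend only on L. Here a(u, u) = ∫(u')² + (4/7)·∫u².
Here 0 < c = 4/7 < 1. The condition a(u,u) ≥ α||u||_{H^1}² reads (1−α)∫(u')² ≥ (α−c)∫u². Any admissible α is ≤ 1 (rapidly oscillating u have ∫u²/∫(u')² → 0), and α = 1 would force 0 ≥ (1−c)∫u², impossible since c < 1; so 1−α > 0. By the sharp Poincaré inequality on H^1_0 of an interval of length L, ∫(u')² ≥ (π/L)²∫u² with equality for the first sine mode sin(π(x−x₀)/L) (x₀ the left endpoint), so the inequality holds for all u iff (1−α)(π/L)² ≥ α − c, i.e. α ≤ ((π/L)² + c)/((π/L)² + 1) = (1 + c(L/π)²)/(1 + (L/π)²). With (π/L)² = 1 and c = 4/7, the largest admissible constant is α = ((π/L)² + c)/((π/L)² + 1).
Simplifying, α = 11/14.


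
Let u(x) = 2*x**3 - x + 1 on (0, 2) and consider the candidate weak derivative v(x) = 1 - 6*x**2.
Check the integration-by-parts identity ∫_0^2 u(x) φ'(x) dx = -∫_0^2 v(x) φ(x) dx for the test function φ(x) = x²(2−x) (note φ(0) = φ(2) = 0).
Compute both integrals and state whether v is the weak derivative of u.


LHS = -172/15, RHS = 172/15. No, v is not the weak derivative of u.

u(x) = 2*x**3 - x + 1, classical derivative u'(x) = 6*x**2 - 1.
φ(x) = x²(2−x), so φ'(x) = x*(4 - 3*x).
Note φ(0) = φ(2) = 0, so the boundary term u·φ vanishes.
LHS = ∫_0^2 u(x) φ'(x) dx = ∫_0^2 (-6*x^5 + 8*x^4 + 3*x^3 - 7*x^2 + 4*x) dx. Term by term:
  ∫_0^2 -6*x^5 dx = -64;  ∫_0^2 8*x^4 dx = 256/5;  ∫_0^2 3*x^3 dx = 12;
  ∫_0^2 -7*x^2 dx = -56/3;  ∫_0^2 4*x dx = 8.
Sum: -64 + 256/5 + 12 − 56/3 + 8 = -172/15.
So LHS = -172/15.
∫_0^2 v(x) φ(x) dx = ∫_0^2 (6*x^5 - 12*x^4 - x^3 + 2*x^2) dx. Term by term:
  ∫_0^2 6*x^5 dx = 64;  ∫_0^2 -12*x^4 dx = -384/5;  ∫_0^2 -x^3 dx = -4;
  ∫_0^2 2*x^2 dx = 16/3.
Sum: 64 − 384/5 − 4 + 16/3 = -172/15.
So RHS = -∫_0^2 v(x) φ(x) dx = 172/15.
LHS − RHS = -344/15 ≠ 0, so the identity fails.
(For a valid weak derivative the identity must hold for EVERY test function, in particular this one. The failure shows v is NOT the weak derivative of u.)
Correct weak derivative would be u'(x) = 6*x**2 - 1.


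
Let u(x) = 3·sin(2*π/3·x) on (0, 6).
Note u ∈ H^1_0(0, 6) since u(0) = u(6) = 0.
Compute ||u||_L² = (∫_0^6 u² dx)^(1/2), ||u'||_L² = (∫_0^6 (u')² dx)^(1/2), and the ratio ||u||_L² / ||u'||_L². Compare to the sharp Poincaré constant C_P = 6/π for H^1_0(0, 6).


||u||_L² / ||u'||_L² = 3/(2*π) < C_P = 6/π.

u(x) = 3·sin(2*π/3·x), so u'(x) = 2*π*cos(2*π*x/3).
Writing u(x) = A·sin(kπx/L) with A = 3 and k = 4, use ∫_0^L sin²(kπx/L) dx = L/2 and ∫_0^L cos²(kπx/L) dx = L/2.
u² = 9·sin²(2*π/3·x) and (u')² = 4*π^2·cos²(2*π/3·x), and each of sin², cos² integrates to L/2 = 3 over (0, 6).
∫_0^6 u² dx = 27, so ||u||_L² = 3*sqrt(3).
∫_0^6 (u')² dx = 12*π^2, so ||u'||_L² = 2*sqrt(3)*π.
Ratio ||u||_L² / ||u'||_L² = 3/(2*π).
Sharp Poincaré constant on H^1_0(0, 6) is C_P = L/π = 6/π, achieved by sin(π/6·x).
This is the k = 4 harmonic; the ratio L/(kπ) is strictly less than C_P = L/π, consistent with the sharp inequality ||u||_L² ≤ C_P ||u'||_L².


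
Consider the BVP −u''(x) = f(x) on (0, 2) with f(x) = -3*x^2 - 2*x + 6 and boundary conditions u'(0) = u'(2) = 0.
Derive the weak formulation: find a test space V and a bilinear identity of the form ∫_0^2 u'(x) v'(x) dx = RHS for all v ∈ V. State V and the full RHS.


V = H^1(0, 2) (no boundary constraint on v; u is determined up to an additive constant); weak form: ∫_0^2 u'v' dx = ∫_0^2 (-3*x^2 - 2*x + 6) v dx for all v ∈ V.

Multiply both sides by a test function v and integrate from 0 to 2:
  ∫_0^2 −u''(x) v(x) dx = ∫_0^2 f(x) v(x) dx.
Integrate the LHS by parts once:
  ∫_0^2 −u'' v dx = −[u'(x) v(x)]_0^2 + ∫_0^2 u'(x) v'(x) dx.
Thus ∫_0^2 u'(x) v'(x) dx = ∫_0^2 f(x) v(x) dx + [u'(x) v(x)]_0^2.
Choose V so that boundary terms are either known or forced to vanish.
u has homogeneous Neumann: u'(0) = u'(2) = 0. So [u' v]_0^2 = 0·v(2) − 0·v(0) = 0 for any v; take V = H^1(0, 2).
Weak formulation: find u (satisfying any essential BC) such that ∫_0^2 u'(x) v'(x) dx = ∫_0^2 f v dx for all v ∈ V (homogeneous Neumann, so boundary terms vanish).
Substituting f(x) = -3*x^2 - 2*x + 6, the right-hand side is ∫_0^2 (-3*x^2 - 2*x + 6) v dx.
Compatibility check (pure Neumann): taking v ≡ 1 ∈ V gives 0 = ∫_0^2 f dx + (0) − (0), i.e. ∫_0^2 f dx must equal u'(0) − u'(2) = 0. Indeed ∫_0^2 (-3*x^2 - 2*x + 6) dx = 0, so the data are compatible. The solution is then unique only up to an additive constant (fix it e.g. by requiring ∫_0^2 u dx = 0).


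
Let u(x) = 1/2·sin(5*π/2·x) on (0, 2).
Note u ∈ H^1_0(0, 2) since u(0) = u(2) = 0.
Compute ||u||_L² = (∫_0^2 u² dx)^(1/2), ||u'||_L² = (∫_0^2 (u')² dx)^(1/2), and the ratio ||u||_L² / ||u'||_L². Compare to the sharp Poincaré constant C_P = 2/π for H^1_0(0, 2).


||u||_L² / ||u'||_L² = 2/(5*π) < C_P = 2/π.

u(x) = 1/2·sin(5*π/2·x), so u'(x) = 5*π*cos(5*π*x/2)/4.
Writing u(x) = A·sin(kπx/L) with A = 1/2 and k = 5, use ∫_0^L sin²(kπx/L) dx = L/2 and ∫_0^L cos²(kπx/L) dx = L/2.
u² = 1/4·sin²(5*π/2·x) and (u')² = 25*π^2/16·cos²(5*π/2·x), and each of sin², cos² integrates to L/2 = 1 over (0, 2).
∫_0^2 u² dx = 1/4, so ||u||_L² = 1/2.
∫_0^2 (u')² dx = 25*π^2/16, so ||u'||_L² = 5*π/4.
Ratio ||u||_L² / ||u'||_L² = 2/(5*π).
Sharp Poincaré constant on H^1_0(0, 2) is C_P = L/π = 2/π, achieved by sin(π/2·x).
This is the k = 5 harmonic; the ratio L/(kπ) is strictly less than C_P = L/π, consistent with the sharp inequality ||u||_L² ≤ C_P ||u'||_L².


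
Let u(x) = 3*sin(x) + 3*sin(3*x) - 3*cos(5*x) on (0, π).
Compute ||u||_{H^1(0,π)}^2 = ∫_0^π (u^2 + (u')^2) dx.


||u||_{H^1(0,π)}^2 = 171*π

u'(x) = 15*sin(5*x) + 3*cos(x) + 9*cos(3*x).
Expand u² and (u')² and integrate term by term on (0, π), using: for integers n ≥ 1, ∫_0^π sin²(nx) dx = ∫_0^π cos²(nx) dx = π/2; for n ≠ n', ∫_0^π sin(nx)sin(n'x) dx = ∫_0^π cos(nx)cos(n'x) dx = 0; and by product-to-sum, ∫_0^π sin(nx)cos(n'x) dx = ½∫_0^π [sin((n+n')x) + sin((n−n')x)] dx, which is 0 when n+n' is even and 2n/(n²−n'²) when n+n' is odd (it need not vanish on (0, π)).
  u² squared terms: (-3)²·∫cos(5x)² dx = 9·π/2 = 9*π/2;  (3)²·∫sin(x)² dx = 9·π/2 = 9*π/2;  (3)²·∫sin(3x)² dx = 9·π/2 = 9*π/2.
  u² cross terms: 2·(-3)·(3)·∫cos(5x)·sin(x) dx = -18·(0) = 0;  2·(-3)·(3)·∫cos(5x)·sin(3x) dx = -18·(0) = 0;  2·(3)·(3)·∫sin(x)·sin(3x) dx = 18·(0) = 0.
  So ∫_0^π u² dx = 9*π/2 + 9*π/2 + 9*π/2 + 0 + 0 + 0 = 27*π/2.
  (u')² squared terms: (3)²·∫cos(x)² dx = 9·π/2 = 9*π/2;  (9)²·∫cos(3x)² dx = 81·π/2 = 81*π/2;  (15)²·∫sin(5x)² dx = 225·π/2 = 225*π/2.
  (u')² cross terms: 2·(3)·(9)·∫cos(x)·cos(3x) dx = 54·(0) = 0;  2·(3)·(15)·∫cos(x)·sin(5x) dx = 90·(0) = 0;  2·(9)·(15)·∫cos(3x)·sin(5x) dx = 270·(0) = 0.
  So ∫_0^π (u')² dx = 9*π/2 + 81*π/2 + 225*π/2 + 0 + 0 + 0 = 315*π/2.
||u||_{H^1}^2 = (27*π/2) + (315*π/2) = 171*π.


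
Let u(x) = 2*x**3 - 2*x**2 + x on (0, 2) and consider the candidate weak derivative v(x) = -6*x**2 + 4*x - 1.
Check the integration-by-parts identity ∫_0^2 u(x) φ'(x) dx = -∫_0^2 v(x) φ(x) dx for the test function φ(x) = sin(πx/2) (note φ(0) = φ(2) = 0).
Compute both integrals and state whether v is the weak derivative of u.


LHS = -36/π + 192/π^3, RHS = -192/π^3 + 36/π. No, v is not the weak derivative of u.

u(x) = 2*x**3 - 2*x**2 + x, classical derivative u'(x) = 6*x**2 - 4*x + 1.
φ(x) = sin(πx/2), so φ'(x) = π*cos(π*x/2)/2.
Note φ(0) = φ(2) = 0, so the boundary term u·φ vanishes.
LHS = ∫_0^2 u(x) φ'(x) dx = ∫_0^2 (π*x^3*cos(π*x/2) - π*x^2*cos(π*x/2) + π*x*cos(π*x/2)/2) dx. Term by term:
  ∫_0^2 π*x^3*cos(π*x/2) dx = -48/π + 192/π^3;  ∫_0^2 π*x*cos(π*x/2)/2 dx = -4/π;  ∫_0^2 -π*x^2*cos(π*x/2) dx = 16/π.
Sum: -48/π + 192/π^3 − 4/π + 16/π = -36/π + 192/π^3.
So LHS = -36/π + 192/π^3.
∫_0^2 v(x) φ(x) dx = ∫_0^2 (-6*x^2*sin(π*x/2) + 4*x*sin(π*x/2) - sin(π*x/2)) dx. Term by term:
  ∫_0^2 -sin(π*x/2) dx = -4/π;  ∫_0^2 -6*x^2*sin(π*x/2) dx = -48/π + 192/π^3;  ∫_0^2 4*x*sin(π*x/2) dx = 16/π.
Sum: -4/π + -48/π + 192/π^3 + 16/π = -36/π + 192/π^3.
So RHS = -∫_0^2 v(x) φ(x) dx = -192/π^3 + 36/π.
LHS − RHS = -72/π + 384/π^3 ≠ 0, so the identity fails.
(For a valid weak derivative the identity must hold for EVERY test function, in particular this one. The failure shows v is NOT the weak derivative of u.)
Correct weak derivative would be u'(x) = 6*x**2 - 4*x + 1.


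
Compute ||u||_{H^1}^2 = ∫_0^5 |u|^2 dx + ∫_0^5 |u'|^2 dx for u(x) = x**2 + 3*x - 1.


||u||_{H^1}^2 = 12875/6

The H^1 norm (squared) on an interval (0, L) is
  ||u||_{H^1}^2 = ∫_0^L u(x)^2 dx + ∫_0^L u'(x)^2 dx.
Compute u'(x) = 2*x + 3.
Then u(x)^2 = x**4 + 6*x**3 + 7*x**2 - 6*x + 1 and u'(x)^2 = 4*x**2 + 12*x + 9.
Integrate each monomial from 0 to 5 using ∫_0^5 c·x^n dx = c·5^(n+1)/(n+1):
  ∫_0^5 u(x)^2 dx = ∫_0^5 (x^4 + 6*x^3 + 7*x^2 - 6*x + 1) dx. Term by term:
    ∫_0^5 x^4 dx = 625;  ∫_0^5 6*x^3 dx = 1875/2;  ∫_0^5 7*x^2 dx = 875/3;
    ∫_0^5 -6*x dx = -75;  ∫_0^5 1 dx = 5.
  Sum: 625 + 1875/2 + 875/3 − 75 + 5 = 10705/6.
  ∫_0^5 u'(x)^2 dx = ∫_0^5 (4*x^2 + 12*x + 9) dx. Term by term:
    ∫_0^5 4*x^2 dx = 500/3;  ∫_0^5 12*x dx = 150;  ∫_0^5 9 dx = 45.
  Sum: 500/3 + 150 + 45 = 1085/3.
Adding: ||u||_{H^1}^2 = 10705/6 + 1085/3 = 12875/6.


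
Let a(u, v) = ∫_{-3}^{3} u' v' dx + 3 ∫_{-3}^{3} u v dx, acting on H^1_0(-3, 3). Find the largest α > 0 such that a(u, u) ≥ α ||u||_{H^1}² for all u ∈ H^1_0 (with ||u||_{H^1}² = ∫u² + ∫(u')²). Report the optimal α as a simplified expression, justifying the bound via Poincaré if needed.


α = 1

Coercivity of a(·,·) on H^1_0(-3, 3) means a(u, u) ≥ α ||u||_{H^1}² for every u ∈ H^1_0.
The interval has length L = 6, and Poincaré/coercivity depend only on L. Here a(u, u) = ∫(u')² + (3)·∫u².
Here c = 3 ≥ 1, so a(u,u) = ∫(u')² + c∫u² ≥ ∫(u')² + ∫u² = ||u||_{H^1}², i.e. α = 1 works. No larger α is possible: a(u,u) ≥ α||u||_{H^1}² means (1−α)∫(u')² ≥ (α−c)∫u², and for the modes u_n = sin(nπ(x−x₀)/L) (x₀ the left endpoint) one has ∫u_n²/∫(u_n')² = (L/(nπ))² → 0, so a(u_n,u_n)/||u_n||_{H^1}² → 1. Hence the optimal constant is α = 1.
Therefore α = 1.


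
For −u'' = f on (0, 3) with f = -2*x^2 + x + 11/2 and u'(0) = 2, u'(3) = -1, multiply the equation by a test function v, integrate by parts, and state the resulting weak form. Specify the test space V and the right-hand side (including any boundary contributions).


V = H^1(0, 3) (v unrestricted at boundary; u is determined up to an additive constant); weak form: ∫_0^3 u'v' dx = ∫_0^3 (-2*x^2 + x + 11/2) v dx − v(3) − 2·v(0) for all v ∈ V.

Multiply both sides by a test function v and integrate from 0 to 3:
  ∫_0^3 −u''(x) v(x) dx = ∫_0^3 f(x) v(x) dx.
Integrate the LHS by parts once:
  ∫_0^3 −u'' v dx = −[u'(x) v(x)]_0^3 + ∫_0^3 u'(x) v'(x) dx.
Thus ∫_0^3 u'(x) v'(x) dx = ∫_0^3 f(x) v(x) dx + [u'(x) v(x)]_0^3.
Choose V so that boundary terms are either known or forced to vanish.
u has inhomogeneous Neumann u'(0) = 2, u'(3) = -1. [u' v]_0^3 = (-1)·v(3) − (2)·v(0) = − v(3) − 2·v(0). Take V = H^1(0, 3); boundary term becomes part of RHS.
Weak formulation: find u (satisfying any essential BC) such that ∫_0^3 u'(x) v'(x) dx = ∫_0^3 f v dx − v(3) − 2·v(0) for all v ∈ V (Neumann data are natural BCs: they enter the RHS as boundary terms).
Substituting f(x) = -2*x^2 + x + 11/2, the right-hand side is ∫_0^3 (-2*x^2 + x + 11/2) v dx − v(3) − 2·v(0).
Compatibility check (pure Neumann): taking v ≡ 1 ∈ V gives 0 = ∫_0^3 f dx + (-1) − (2), i.e. ∫_0^3 f dx must equal u'(0) − u'(3) = 3. Indeed ∫_0^3 (-2*x^2 + x + 11/2) dx = 3, so the data are compatible. The solution is then unique only up to an additive constant (fix it e.g. by requiring ∫_0^3 u dx = 0).


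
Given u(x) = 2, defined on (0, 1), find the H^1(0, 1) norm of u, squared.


||u||_{H^1}^2 = 4

The H^1 norm (squared) on an interval (0, L) is
  ||u||_{H^1}^2 = ∫_0^L u(x)^2 dx + ∫_0^L u'(x)^2 dx.
Compute u'(x) = 0.
Then u(x)^2 = 4 and u'(x)^2 = 0.
Integrate each monomial from 0 to 1 using ∫_0^1 c·x^n dx = c·1^(n+1)/(n+1):
  ∫_0^1 u(x)^2 dx = ∫_0^1 (4) dx. Term by term:
    ∫_0^1 4 dx = 4.
  ∫_0^1 u'(x)^2 dx = ∫_0^1 (0) dx. Term by term:
    ∫_0^1 0 dx = 0.
Adding: ||u||_{H^1}^2 = 4 + 0 = 4.


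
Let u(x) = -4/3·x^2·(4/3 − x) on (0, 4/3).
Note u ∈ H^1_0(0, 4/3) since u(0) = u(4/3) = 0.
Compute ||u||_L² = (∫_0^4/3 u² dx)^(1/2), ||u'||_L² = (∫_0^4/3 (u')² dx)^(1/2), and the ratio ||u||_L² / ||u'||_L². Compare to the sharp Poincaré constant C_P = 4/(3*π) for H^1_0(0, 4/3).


||u||_L² / ||u'||_L² = 2*sqrt(14)/21 < C_P = 4/(3*π).

u(x) = -4/3·x^2·(4/3 − x), so u'(x) = 4*x*(9*x - 8)/9.
u(x) = -4/3·x^2·(4/3 − x) vanishes at x = 0 and x = 4/3, so u ∈ H^1_0(0, 4/3). Differentiate via the product rule and integrate the resulting polynomials term by term.
  ∫_0^4/3 u² dx = ∫_0^4/3 (16*x^6/9 - 128*x^5/27 + 256*x^4/81) dx. Term by term:
    ∫_0^4/3 16*x^6/9 dx = 262144/137781;  ∫_0^4/3 -128*x^5/27 dx = -262144/59049;  ∫_0^4/3 256*x^4/81 dx = 262144/98415.
  Sum: 262144/137781 − 262144/59049 + 262144/98415 = 262144/2066715.
  ∫_0^4/3 (u')² dx = ∫_0^4/3 (16*x^4 - 256*x^3/9 + 1024*x^2/81) dx. Term by term:
    ∫_0^4/3 16*x^4 dx = 16384/1215;  ∫_0^4/3 -256*x^3/9 dx = -16384/729;  ∫_0^4/3 1024*x^2/81 dx = 65536/6561.
  Sum: 16384/1215 − 16384/729 + 65536/6561 = 32768/32805.
∫_0^4/3 u² dx = 262144/2066715, so ||u||_L² = 512*sqrt(35)/8505.
∫_0^4/3 (u')² dx = 32768/32805, so ||u'||_L² = 128*sqrt(10)/405.
Ratio ||u||_L² / ||u'||_L² = 2*sqrt(14)/21.
Sharp Poincaré constant on H^1_0(0, 4/3) is C_P = L/π = 4/(3*π), achieved by sin(3*π/4·x).
A polynomial bump cannot attain the sharp Poincaré constant (only the first sine eigenfunction does), so the ratio is strictly less than C_P, consistent with ||u||_L² ≤ C_P ||u'||_L².


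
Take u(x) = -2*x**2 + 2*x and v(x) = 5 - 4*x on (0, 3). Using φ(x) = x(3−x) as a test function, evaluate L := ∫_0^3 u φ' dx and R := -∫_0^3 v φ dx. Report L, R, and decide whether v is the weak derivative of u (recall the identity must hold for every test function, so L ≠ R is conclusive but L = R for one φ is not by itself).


LHS = 18, RHS = 9/2. No, v is not the weak derivative of u.

u(x) = -2*x**2 + 2*x, classical derivative u'(x) = 2 - 4*x.
φ(x) = x(3−x), so φ'(x) = 3 - 2*x.
Note φ(0) = φ(3) = 0, so the boundary term u·φ vanishes.
LHS = ∫_0^3 u(x) φ'(x) dx = ∫_0^3 (4*x^3 - 10*x^2 + 6*x) dx. Term by term:
  ∫_0^3 4*x^3 dx = 81;  ∫_0^3 -10*x^2 dx = -90;  ∫_0^3 6*x dx = 27.
Sum: 81 − 90 + 27 = 18.
So LHS = 18.
∫_0^3 v(x) φ(x) dx = ∫_0^3 (4*x^3 - 17*x^2 + 15*x) dx. Term by term:
  ∫_0^3 4*x^3 dx = 81;  ∫_0^3 -17*x^2 dx = -153;  ∫_0^3 15*x dx = 135/2.
Sum: 81 − 153 + 135/2 = -9/2.
So RHS = -∫_0^3 v(x) φ(x) dx = 9/2.
LHS − RHS = 27/2 ≠ 0, so the identity fails.
(For a valid weak derivative the identity must hold for EVERY test function, in particular this one. The failure shows v is NOT the weak derivative of u.)
Correct weak derivative would be u'(x) = 2 - 4*x.


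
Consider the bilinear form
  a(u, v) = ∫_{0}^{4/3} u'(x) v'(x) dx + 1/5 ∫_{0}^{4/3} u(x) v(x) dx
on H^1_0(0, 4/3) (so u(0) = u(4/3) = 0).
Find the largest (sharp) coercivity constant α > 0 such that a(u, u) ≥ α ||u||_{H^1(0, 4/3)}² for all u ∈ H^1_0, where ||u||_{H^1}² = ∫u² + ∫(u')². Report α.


α = (16 + 45*π^2)/(5*(16 + 9*π^2))

Coercivity of a(·,·) on H^1_0(0, 4/3) means a(u, u) ≥ α ||u||_{H^1}² for every u ∈ H^1_0.
The interval has length L = 4/3, and Poincaré/coercivity depend only on L. Here a(u, u) = ∫(u')² + (1/5)·∫u².
Here 0 < c = 1/5 < 1. The condition a(u,u) ≥ α||u||_{H^1}² reads (1−α)∫(u')² ≥ (α−c)∫u². Any admissible α is ≤ 1 (rapidly oscillating u have ∫u²/∫(u')² → 0), and α = 1 would force 0 ≥ (1−c)∫u², impossible since c < 1; so 1−α > 0. By the sharp Poincaré inequality on H^1_0 of an interval of length L, ∫(u')² ≥ (π/L)²∫u² with equality for the first sine mode sin(π(x−x₀)/L) (x₀ the left endpoint), so the inequality holds for all u iff (1−α)(π/L)² ≥ α − c, i.e. α ≤ ((π/L)² + c)/((π/L)² + 1) = (1 + c(L/π)²)/(1 + (L/π)²). With (π/L)² = 9*π^2/16 and c = 1/5, the largest admissible constant is α = ((π/L)² + c)/((π/L)² + 1).
Simplifying, α = (16 + 45*π^2)/(5*(16 + 9*π^2)).


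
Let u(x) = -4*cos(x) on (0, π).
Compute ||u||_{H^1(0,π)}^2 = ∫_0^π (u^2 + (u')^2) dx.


||u||_{H^1(0,π)}^2 = 16*π

u'(x) = 4*sin(x).
Expand u² and (u')² and integrate term by term on (0, π), using: for integers n ≥ 1, ∫_0^π sin²(nx) dx = ∫_0^π cos²(nx) dx = π/2; for n ≠ n', ∫_0^π sin(nx)sin(n'x) dx = ∫_0^π cos(nx)cos(n'x) dx = 0; and by product-to-sum, ∫_0^π sin(nx)cos(n'x) dx = ½∫_0^π [sin((n+n')x) + sin((n−n')x)] dx, which is 0 when n+n' is even and 2n/(n²−n'²) when n+n' is odd (it need not vanish on (0, π)).
  u² squared terms: (-4)²·∫cos(x)² dx = 16·π/2 = 8*π.
  So ∫_0^π u² dx = 8*π.
  (u')² squared terms: (4)²·∫sin(x)² dx = 16·π/2 = 8*π.
  So ∫_0^π (u')² dx = 8*π.
||u||_{H^1}^2 = (8*π) + (8*π) = 16*π.


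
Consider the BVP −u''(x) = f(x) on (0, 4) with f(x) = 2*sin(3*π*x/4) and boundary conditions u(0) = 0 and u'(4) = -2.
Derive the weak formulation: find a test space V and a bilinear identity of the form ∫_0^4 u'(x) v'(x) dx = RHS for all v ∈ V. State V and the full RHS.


V = {v ∈ H^1(0, 4) : v(0) = 0} (test functions vanish at x = 0 where u is specified); weak form: ∫_0^4 u'v' dx = ∫_0^4 (2*sin(3*π*x/4)) v dx − 2·v(4) for all v ∈ V.

Multiply both sides by a test function v and integrate from 0 to 4:
  ∫_0^4 −u''(x) v(x) dx = ∫_0^4 f(x) v(x) dx.
Integrate the LHS by parts once:
  ∫_0^4 −u'' v dx = −[u'(x) v(x)]_0^4 + ∫_0^4 u'(x) v'(x) dx.
Thus ∫_0^4 u'(x) v'(x) dx = ∫_0^4 f(x) v(x) dx + [u'(x) v(x)]_0^4.
Choose V so that boundary terms are either known or forced to vanish.
Mixed BC: u(0) = 0 (Dirichlet) and u'(4) = -2 (Neumann). Define V = {v ∈ H^1(0, 4) : v(0) = 0}. Then [u' v]_0^4 = u'(4)·v(4) − u'(0)·0 = − 2·v(4).
Weak formulation: find u (satisfying any essential BC) such that ∫_0^4 u'(x) v'(x) dx = ∫_0^4 f v dx − 2·v(4) for all v ∈ V (Dirichlet at 0 absorbed into V; Neumann datum at x = 4 contributes the boundary term).
Substituting f(x) = 2*sin(3*π*x/4), the right-hand side is ∫_0^4 (2*sin(3*π*x/4)) v dx − 2·v(4).
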